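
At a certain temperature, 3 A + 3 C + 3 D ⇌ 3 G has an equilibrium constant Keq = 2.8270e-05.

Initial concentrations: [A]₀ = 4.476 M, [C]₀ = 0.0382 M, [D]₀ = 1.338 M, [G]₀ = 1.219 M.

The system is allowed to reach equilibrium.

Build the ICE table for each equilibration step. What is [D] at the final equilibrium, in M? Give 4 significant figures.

Q₀ = 151.3 vs Keq = 2.8270e-05 ⇒ Q>K, reverse
Step 1:
                    A           C           D           G
  I             4.476      0.0382       1.338       1.219
  C            0.8843      0.8843      0.8843     -0.8843
  E              5.36      0.9225       2.222      0.3347
  solve Keq expr → x = -0.2948; check Q = 2.8270e-05

[D]_eq = 2.222 M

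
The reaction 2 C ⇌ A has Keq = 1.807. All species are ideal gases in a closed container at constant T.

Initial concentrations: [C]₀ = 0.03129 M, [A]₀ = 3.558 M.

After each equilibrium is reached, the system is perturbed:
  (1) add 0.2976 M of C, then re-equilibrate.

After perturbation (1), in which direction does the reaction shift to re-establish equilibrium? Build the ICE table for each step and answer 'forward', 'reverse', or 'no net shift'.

Direction: forward

Q₀ = 3634 vs Keq = 1.807 ⇒ Q>K, reverse
Step 1:
                   C          A
  Initial    0.03129      3.558
  Change       1.243    -0.6217
  Equil        1.275      2.936
  solve Keq expr → x = -0.6217; check Q = 1.807
Then add 0.2976 M of C.
Step 2:
                   C          A
  Initial      1.572      2.936
  Change     -0.2688     0.1344
  Equil        1.304      3.071
  solve Keq expr → x = 0.1344; check Q = 1.807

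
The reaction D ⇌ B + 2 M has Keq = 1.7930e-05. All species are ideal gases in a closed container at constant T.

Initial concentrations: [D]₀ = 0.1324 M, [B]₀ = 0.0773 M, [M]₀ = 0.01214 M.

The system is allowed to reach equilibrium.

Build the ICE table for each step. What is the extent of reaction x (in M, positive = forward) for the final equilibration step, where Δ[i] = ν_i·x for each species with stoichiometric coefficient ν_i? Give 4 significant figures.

x = -0.003206 M

Q₀ = 8.6046e-05 vs Keq = 1.7930e-05 ⇒ Q>K, reverse
Step 1:
                  D         B         M
  init       0.1324    0.0773   0.01214
  Δ        0.003206 -0.003206 -0.006412
  eq         0.1356   0.07409  0.005728
  solve Keq expr → x = -0.003206; check Q = 1.7930e-05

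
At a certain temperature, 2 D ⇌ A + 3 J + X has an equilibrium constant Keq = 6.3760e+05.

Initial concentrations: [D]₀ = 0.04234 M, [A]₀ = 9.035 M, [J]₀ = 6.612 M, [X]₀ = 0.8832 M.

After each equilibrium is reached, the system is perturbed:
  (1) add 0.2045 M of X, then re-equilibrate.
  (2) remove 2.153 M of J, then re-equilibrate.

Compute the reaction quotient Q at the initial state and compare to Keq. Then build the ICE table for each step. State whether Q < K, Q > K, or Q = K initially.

Q₀ = 1.2867e+06; Q > K (proceeds reverse)

Q₀ = 1.2867e+06 vs Keq = 6.3760e+05 ⇒ Q>K, reverse
Step 1:
                  D         A         J         X
  I         0.04234     9.035     6.612    0.8832
  C         0.01714 -0.008569  -0.02571 -0.008569
  E         0.05948     9.026     6.586    0.8746
  solve Keq expr → x = -0.008569; check Q = 6.3760e+05
Then add 0.2045 M of X.
Step 2:
                  D         A         J         X
  I         0.05948     9.026     6.586     1.079
  C        0.006337 -0.003169 -0.009506 -0.003169
  E         0.06582     9.023     6.577     1.076
  solve Keq expr → x = -0.003169; check Q = 6.3760e+05
Then remove 2.153 M of J.
Step 3:
                  D         A         J         X
  I         0.06582     9.023     4.424     1.076
  C         -0.0287   0.01435   0.04305   0.01435
  E         0.03711     9.038     4.467      1.09
  solve Keq expr → x = 0.01435; check Q = 6.3760e+05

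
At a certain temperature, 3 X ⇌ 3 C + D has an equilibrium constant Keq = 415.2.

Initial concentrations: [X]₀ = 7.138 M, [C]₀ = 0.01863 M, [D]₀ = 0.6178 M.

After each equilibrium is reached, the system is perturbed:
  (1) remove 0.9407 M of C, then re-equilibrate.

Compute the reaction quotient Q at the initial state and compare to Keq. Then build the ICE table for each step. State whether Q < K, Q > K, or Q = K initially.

Q₀ = 1.0984e-08; Q < K (proceeds forward)

Q₀ = 1.0984e-08 vs Keq = 415.2 ⇒ Q<K, forward
Step 1:
                  X         C         D
  I           7.138   0.01863    0.6178
  C          -6.021     6.021     2.007
  E           1.117      6.04     2.625
  solve Keq expr → x = 2.007; check Q = 415.2
Then remove 0.9407 M of C.
Step 2:
                  X         C         D
  I           1.117     5.099     2.625
  C         -0.1419    0.1419    0.0473
  E          0.9749     5.241     2.672
  solve Keq expr → x = 0.0473; check Q = 415.2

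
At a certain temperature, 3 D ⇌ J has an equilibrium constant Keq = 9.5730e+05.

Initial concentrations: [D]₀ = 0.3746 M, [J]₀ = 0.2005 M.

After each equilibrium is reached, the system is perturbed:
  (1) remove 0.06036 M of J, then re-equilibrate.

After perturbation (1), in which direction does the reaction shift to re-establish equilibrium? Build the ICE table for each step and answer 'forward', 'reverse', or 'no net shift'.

Direction: forward

Q₀ = 3.814 vs Keq = 9.5730e+05 ⇒ Q<K, forward
Step 1:
                  D         J
  I          0.3746    0.2005
  C         -0.3676    0.1225
  E        0.006962     0.323
  solve Keq expr → x = 0.1225; check Q = 9.5730e+05
Then remove 0.06036 M of J.
Step 2:
                  D         J
  I        0.006962    0.2627
  C       -4.6256e-04 1.5419e-04
  E          0.0065    0.2628
  solve Keq expr → x = 1.5419e-04; check Q = 9.5730e+05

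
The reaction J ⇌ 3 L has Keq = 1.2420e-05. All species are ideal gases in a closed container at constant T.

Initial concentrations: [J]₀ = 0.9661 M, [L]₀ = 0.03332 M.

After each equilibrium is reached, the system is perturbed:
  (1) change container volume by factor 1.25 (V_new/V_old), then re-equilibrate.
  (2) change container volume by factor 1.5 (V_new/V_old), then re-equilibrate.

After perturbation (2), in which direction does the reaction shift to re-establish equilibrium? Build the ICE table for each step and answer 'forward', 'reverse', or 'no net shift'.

Q₀ = 3.8291e-05 vs Keq = 1.2420e-05 ⇒ Q>K, reverse
Step 1:
                   J          L
  I           0.9661    0.03332
  C         0.003466    -0.0104
  E           0.9696    0.02292
  solve Keq expr → x = -0.003466; check Q = 1.2420e-05
Then change container volume by factor 1.25 (V_new/V_old).
Step 2:
                   J          L
  I           0.7757    0.01834
  C       -9.7741e-04   0.002932
  E           0.7747    0.02127
  solve Keq expr → x = 9.7741e-04; check Q = 1.2420e-05
Then change container volume by factor 1.5 (V_new/V_old).
Step 3:
                   J          L
  I           0.5165    0.01418
  C        -0.001461   0.004383
  E            0.515    0.01856
  solve Keq expr → x = 0.001461; check Q = 1.2420e-05

Direction: forward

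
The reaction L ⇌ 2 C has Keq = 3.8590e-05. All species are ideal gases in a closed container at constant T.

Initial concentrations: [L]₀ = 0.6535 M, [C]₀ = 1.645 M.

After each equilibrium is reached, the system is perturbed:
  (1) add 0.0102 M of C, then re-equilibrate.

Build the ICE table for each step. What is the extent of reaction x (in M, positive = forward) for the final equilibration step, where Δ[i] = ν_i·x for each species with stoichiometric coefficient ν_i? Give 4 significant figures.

x = -0.005093 M

Q₀ = 4.141 vs Keq = 3.8590e-05 ⇒ Q>K, reverse
Step 1:
                    L           C
  init         0.6535       1.645
  Δ            0.8187      -1.637
  eq            1.472    0.007537
  solve Keq expr → x = -0.8187; check Q = 3.8590e-05
Then add 0.0102 M of C.
Step 2:
                    L           C
  init          1.472     0.01774
  Δ          0.005093    -0.01019
  eq            1.477     0.00755
  solve Keq expr → x = -0.005093; check Q = 3.8590e-05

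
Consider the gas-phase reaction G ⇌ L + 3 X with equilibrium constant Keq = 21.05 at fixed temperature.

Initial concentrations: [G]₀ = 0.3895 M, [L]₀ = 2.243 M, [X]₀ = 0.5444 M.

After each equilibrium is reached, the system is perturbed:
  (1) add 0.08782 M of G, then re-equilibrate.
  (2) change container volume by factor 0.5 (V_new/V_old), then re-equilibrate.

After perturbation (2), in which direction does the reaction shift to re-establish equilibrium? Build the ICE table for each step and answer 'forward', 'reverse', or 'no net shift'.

Direction: reverse

Q₀ = 0.9291 vs Keq = 21.05 ⇒ Q<K, forward
Step 1:
                  G         L         X
  init       0.3895     2.243    0.5444
  Δ         -0.2063    0.2063    0.6189
  eq         0.1832     2.449     1.163
  solve Keq expr → x = 0.2063; check Q = 21.05
Then add 0.08782 M of G.
Step 2:
                  G         L         X
  init        0.271     2.449     1.163
  Δ        -0.03329   0.03329   0.09987
  eq         0.2377     2.483     1.263
  solve Keq expr → x = 0.03329; check Q = 21.05
Then change container volume by factor 0.5 (V_new/V_old).
Step 3:
                  G         L         X
  init       0.4754     4.965     2.526
  Δ          0.3288   -0.3288   -0.9865
  eq         0.8043     4.636      1.54
  solve Keq expr → x = -0.3288; check Q = 21.05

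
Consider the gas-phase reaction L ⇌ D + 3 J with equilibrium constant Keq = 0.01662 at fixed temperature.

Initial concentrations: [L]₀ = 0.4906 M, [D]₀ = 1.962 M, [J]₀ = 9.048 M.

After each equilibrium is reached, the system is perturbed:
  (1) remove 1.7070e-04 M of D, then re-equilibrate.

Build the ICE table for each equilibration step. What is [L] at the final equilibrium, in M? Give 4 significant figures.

Q₀ = 2962 vs Keq = 0.01662 ⇒ Q>K, reverse
Step 1:
                   L          D          J
  Initial     0.4906      1.962      9.048
  Change       1.961     -1.961     -5.882
  Equil        2.451   0.001284      3.166
  solve Keq expr → x = -1.961; check Q = 0.01662
Then remove 1.7070e-04 M of D.
Step 2:
                   L          D          J
  Initial      2.451   0.001113      3.166
  Change  -1.6999e-04 1.6999e-04 5.0997e-04
  Equil        2.451   0.001283      3.166
  solve Keq expr → x = 1.6999e-04; check Q = 0.01662

[L]_eq = 2.451 M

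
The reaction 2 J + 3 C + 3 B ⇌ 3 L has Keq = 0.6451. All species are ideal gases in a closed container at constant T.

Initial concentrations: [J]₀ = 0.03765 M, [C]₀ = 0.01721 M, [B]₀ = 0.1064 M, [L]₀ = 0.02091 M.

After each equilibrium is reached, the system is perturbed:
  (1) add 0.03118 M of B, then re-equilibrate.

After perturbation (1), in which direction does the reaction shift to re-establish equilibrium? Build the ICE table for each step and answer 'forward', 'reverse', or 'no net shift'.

Q₀ = 1.0504e+06 vs Keq = 0.6451 ⇒ Q>K, reverse
Step 1:
                   J          C          B          L
  Initial    0.03765    0.01721     0.1064    0.02091
  Change     0.01356    0.02034    0.02034   -0.02034
  Equil      0.05121    0.03755     0.1267 5.6714e-04
  solve Keq expr → x = -0.006781; check Q = 0.6451
Then add 0.03118 M of B.
Step 2:
                   J          C          B          L
  Initial    0.05121    0.03755     0.1579 5.6714e-04
  Change  -9.0359e-05 -1.3554e-04 -1.3554e-04 1.3554e-04
  Equil      0.05112    0.03742     0.1578 7.0268e-04
  solve Keq expr → x = 4.5180e-05; check Q = 0.6451

Direction: forward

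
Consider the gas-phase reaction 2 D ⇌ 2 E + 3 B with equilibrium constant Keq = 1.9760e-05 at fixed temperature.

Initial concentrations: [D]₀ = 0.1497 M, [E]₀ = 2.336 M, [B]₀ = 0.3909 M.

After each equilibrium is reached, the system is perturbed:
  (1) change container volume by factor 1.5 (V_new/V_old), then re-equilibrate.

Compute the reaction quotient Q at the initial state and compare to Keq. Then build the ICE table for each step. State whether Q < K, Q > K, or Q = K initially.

Q₀ = 14.54; Q > K (proceeds reverse)

Q₀ = 14.54 vs Keq = 1.9760e-05 ⇒ Q>K, reverse
Step 1:
                   D          E          B
  I           0.1497      2.336     0.3909
  C           0.2546    -0.2546    -0.3818
  E           0.4043      2.081   0.009067
  solve Keq expr → x = -0.1273; check Q = 1.9760e-05
Then change container volume by factor 1.5 (V_new/V_old).
Step 2:
                   D          E          B
  I           0.2695      1.388   0.006045
  C         -0.00198    0.00198   0.002969
  E           0.2675       1.39   0.009014
  solve Keq expr → x = 9.8975e-04; check Q = 1.9760e-05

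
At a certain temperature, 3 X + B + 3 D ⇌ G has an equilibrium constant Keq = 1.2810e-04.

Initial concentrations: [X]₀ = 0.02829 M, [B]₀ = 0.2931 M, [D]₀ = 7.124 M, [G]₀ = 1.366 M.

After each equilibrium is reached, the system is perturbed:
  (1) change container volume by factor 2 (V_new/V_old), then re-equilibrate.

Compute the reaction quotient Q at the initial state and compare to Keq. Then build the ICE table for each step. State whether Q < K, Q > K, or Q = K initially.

Q₀ = 569.3 vs Keq = 1.2810e-04 ⇒ Q>K, reverse
Step 1:
                   X          B          D          G
  I          0.02829     0.2931      7.124      1.366
  C            1.959      0.653      1.959     -0.653
  E            1.987     0.9461      9.083      0.713
  solve Keq expr → x = -0.653; check Q = 1.2810e-04
Then change container volume by factor 2 (V_new/V_old).
Step 2:
                   X          B          D          G
  I           0.9937     0.4731      4.542     0.3565
  C           0.8116     0.2705     0.8116    -0.2705
  E            1.805     0.7436      5.353    0.08596
  solve Keq expr → x = -0.2705; check Q = 1.2810e-04

Q₀ = 569.3; Q > K (proceeds reverse)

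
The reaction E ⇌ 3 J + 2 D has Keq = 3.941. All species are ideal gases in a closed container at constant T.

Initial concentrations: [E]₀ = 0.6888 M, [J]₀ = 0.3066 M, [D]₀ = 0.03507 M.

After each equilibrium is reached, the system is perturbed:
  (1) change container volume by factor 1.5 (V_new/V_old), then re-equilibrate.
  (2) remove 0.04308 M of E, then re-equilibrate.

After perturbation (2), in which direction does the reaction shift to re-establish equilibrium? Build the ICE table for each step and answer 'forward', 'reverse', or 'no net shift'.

Q₀ = 5.1463e-05 vs Keq = 3.941 ⇒ Q<K, forward
Step 1:
                    E           J           D
  I            0.6888      0.3066     0.03507
  C           -0.3493       1.048      0.6986
  E            0.3395       1.355      0.7337
  solve Keq expr → x = 0.3493; check Q = 3.941
Then change container volume by factor 1.5 (V_new/V_old).
Step 2:
                    E           J           D
  I            0.2263       0.903      0.4891
  C          -0.07581      0.2274      0.1516
  E            0.1505        1.13      0.6408
  solve Keq expr → x = 0.07581; check Q = 3.941
Then remove 0.04308 M of E.
Step 3:
                    E           J           D
  I            0.1074        1.13      0.6408
  C           0.01451    -0.04353    -0.02902
  E            0.1219       1.087      0.6117
  solve Keq expr → x = -0.01451; check Q = 3.941

Direction: reverse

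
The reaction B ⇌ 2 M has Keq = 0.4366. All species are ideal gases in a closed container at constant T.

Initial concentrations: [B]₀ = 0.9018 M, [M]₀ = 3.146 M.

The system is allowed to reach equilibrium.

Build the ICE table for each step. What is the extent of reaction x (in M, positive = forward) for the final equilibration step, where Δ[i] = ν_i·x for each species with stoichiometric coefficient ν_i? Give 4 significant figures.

Q₀ = 10.98 vs Keq = 0.4366 ⇒ Q>K, reverse
Step 1:
                  B         M
  I          0.9018     3.146
  C           1.105     -2.21
  E           2.007     0.936
  solve Keq expr → x = -1.105; check Q = 0.4366

x = -1.105 M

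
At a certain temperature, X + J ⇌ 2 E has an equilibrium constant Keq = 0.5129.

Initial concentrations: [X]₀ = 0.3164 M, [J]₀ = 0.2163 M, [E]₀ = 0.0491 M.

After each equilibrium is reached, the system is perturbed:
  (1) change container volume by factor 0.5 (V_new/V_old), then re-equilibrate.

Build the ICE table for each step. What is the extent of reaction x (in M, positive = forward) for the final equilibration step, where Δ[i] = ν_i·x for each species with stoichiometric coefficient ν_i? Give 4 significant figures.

Q₀ = 0.03523 vs Keq = 0.5129 ⇒ Q<K, forward
Step 1:
                    X           J           E
  Initial      0.3164      0.2163      0.0491
  Change      -0.0506     -0.0506      0.1012
  Equil        0.2658      0.1657      0.1503
  solve Keq expr → x = 0.0506; check Q = 0.5129
Then change container volume by factor 0.5 (V_new/V_old).
Step 2:
                    X           J           E
  Initial      0.5316      0.3314      0.3006
  Change            0           0           0
  Equil        0.5316      0.3314      0.3006
  solve Keq expr → x = 0; check Q = 0.5129

x = 0 M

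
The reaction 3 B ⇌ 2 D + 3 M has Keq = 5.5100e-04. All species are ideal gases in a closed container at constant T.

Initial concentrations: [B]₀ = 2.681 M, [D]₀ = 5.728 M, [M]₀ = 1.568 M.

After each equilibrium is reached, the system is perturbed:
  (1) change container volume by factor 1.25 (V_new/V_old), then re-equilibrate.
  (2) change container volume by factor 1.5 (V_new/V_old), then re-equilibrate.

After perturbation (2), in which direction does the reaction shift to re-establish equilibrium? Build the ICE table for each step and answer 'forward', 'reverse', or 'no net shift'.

Direction: forward

Q₀ = 6.564 vs Keq = 5.5100e-04 ⇒ Q>K, reverse
Step 1:
                    B           D           M
  init          2.681       5.728       1.568
  Δ             1.448     -0.9656      -1.448
  eq            4.129       4.762      0.1196
  solve Keq expr → x = -0.4828; check Q = 5.5100e-04
Then change container volume by factor 1.25 (V_new/V_old).
Step 2:
                    B           D           M
  init          3.304        3.81     0.09568
  Δ          -0.01466    0.009777     0.01466
  eq            3.289        3.82      0.1103
  solve Keq expr → x = 0.004888; check Q = 5.5100e-04
Then change container volume by factor 1.5 (V_new/V_old).
Step 3:
                    B           D           M
  init          2.193       2.546     0.07356
  Δ          -0.02153     0.01435     0.02153
  eq            2.171       2.561     0.09509
  solve Keq expr → x = 0.007176; check Q = 5.5100e-04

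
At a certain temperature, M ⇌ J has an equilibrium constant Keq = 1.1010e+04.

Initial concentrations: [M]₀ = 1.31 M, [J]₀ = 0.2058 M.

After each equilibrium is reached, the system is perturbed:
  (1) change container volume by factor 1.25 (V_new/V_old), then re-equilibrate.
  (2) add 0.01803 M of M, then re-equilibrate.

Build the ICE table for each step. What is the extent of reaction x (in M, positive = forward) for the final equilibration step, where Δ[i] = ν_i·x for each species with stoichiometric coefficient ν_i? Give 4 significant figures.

Q₀ = 0.1571 vs Keq = 1.1010e+04 ⇒ Q<K, forward
Step 1:
                   M          J
  Initial       1.31     0.2058
  Change       -1.31       1.31
  Equil   1.3766e-04      1.516
  solve Keq expr → x = 1.31; check Q = 1.1010e+04
Then change container volume by factor 1.25 (V_new/V_old).
Step 2:
                   M          J
  Initial 1.1013e-04      1.213
  Change           0          0
  Equil   1.1013e-04      1.213
  solve Keq expr → x = 0; check Q = 1.1010e+04
Then add 0.01803 M of M.
Step 3:
                   M          J
  Initial    0.01814      1.213
  Change    -0.01803    0.01803
  Equil   1.1177e-04      1.231
  solve Keq expr → x = 0.01803; check Q = 1.1010e+04

x = 0.01803 M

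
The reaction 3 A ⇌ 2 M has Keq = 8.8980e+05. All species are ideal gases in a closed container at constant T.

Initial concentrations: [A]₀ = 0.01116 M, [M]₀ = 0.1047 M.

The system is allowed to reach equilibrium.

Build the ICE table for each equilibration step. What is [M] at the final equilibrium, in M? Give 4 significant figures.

Q₀ = 7887 vs Keq = 8.8980e+05 ⇒ Q<K, forward
Step 1:
                    A           M
  Initial     0.01116      0.1047
  Change    -0.008765    0.005844
  Equil      0.002395      0.1105
  solve Keq expr → x = 0.002922; check Q = 8.8980e+05

[M]_eq = 0.1105 M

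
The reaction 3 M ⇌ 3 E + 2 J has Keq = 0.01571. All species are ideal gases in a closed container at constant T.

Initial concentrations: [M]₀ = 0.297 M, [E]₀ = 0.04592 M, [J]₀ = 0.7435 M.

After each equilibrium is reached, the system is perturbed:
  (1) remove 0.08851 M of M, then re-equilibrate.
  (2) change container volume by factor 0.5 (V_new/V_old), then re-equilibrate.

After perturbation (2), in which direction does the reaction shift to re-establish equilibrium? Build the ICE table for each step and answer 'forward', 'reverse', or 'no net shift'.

Direction: reverse

Q₀ = 0.002043 vs Keq = 0.01571 ⇒ Q<K, forward
Step 1:
                  M         E         J
  I           0.297   0.04592    0.7435
  C        -0.03307   0.03307   0.02205
  E          0.2639   0.07899    0.7655
  solve Keq expr → x = 0.01102; check Q = 0.01571
Then remove 0.08851 M of M.
Step 2:
                  M         E         J
  I          0.1754   0.07899    0.7655
  C         0.01986  -0.01986  -0.01324
  E          0.1953   0.05913    0.7523
  solve Keq expr → x = -0.00662; check Q = 0.01571
Then change container volume by factor 0.5 (V_new/V_old).
Step 3:
                  M         E         J
  I          0.3906    0.1183     1.505
  C         0.03601  -0.03601  -0.02401
  E          0.4266   0.08224     1.481
  solve Keq expr → x = -0.012; check Q = 0.01571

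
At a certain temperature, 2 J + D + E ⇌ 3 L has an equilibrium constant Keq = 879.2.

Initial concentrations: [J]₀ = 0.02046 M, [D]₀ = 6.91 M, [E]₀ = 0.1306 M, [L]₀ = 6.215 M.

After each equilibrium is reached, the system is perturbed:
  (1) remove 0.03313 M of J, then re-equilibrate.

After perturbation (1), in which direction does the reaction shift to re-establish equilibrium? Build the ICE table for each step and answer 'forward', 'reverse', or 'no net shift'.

Q₀ = 6.3546e+05 vs Keq = 879.2 ⇒ Q>K, reverse
Step 1:
                    J           D           E           L
  I           0.02046        6.91      0.1306       6.215
  C            0.3078      0.1539      0.1539     -0.4617
  E            0.3283       7.064      0.2845       5.753
  solve Keq expr → x = -0.1539; check Q = 879.2
Then remove 0.03313 M of J.
Step 2:
                    J           D           E           L
  I            0.2952       7.064      0.2845       5.753
  C           0.02338     0.01169     0.01169    -0.03508
  E            0.3185       7.076      0.2962       5.718
  solve Keq expr → x = -0.01169; check Q = 879.2

Direction: reverse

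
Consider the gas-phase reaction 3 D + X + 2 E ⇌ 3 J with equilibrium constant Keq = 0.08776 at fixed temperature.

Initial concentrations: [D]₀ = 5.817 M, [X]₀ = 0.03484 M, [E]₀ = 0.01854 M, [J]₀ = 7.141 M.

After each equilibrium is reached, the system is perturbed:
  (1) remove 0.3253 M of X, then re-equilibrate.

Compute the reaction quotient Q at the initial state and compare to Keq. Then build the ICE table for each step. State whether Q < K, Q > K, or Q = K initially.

Q₀ = 1.5448e+05 vs Keq = 0.08776 ⇒ Q>K, reverse
Step 1:
                   D          X          E          J
  init         5.817    0.03484    0.01854      7.141
  Δ              2.4     0.8001        1.6       -2.4
  eq           8.217      0.835      1.619      4.741
  solve Keq expr → x = -0.8001; check Q = 0.08776
Then remove 0.3253 M of X.
Step 2:
                   D          X          E          J
  init         8.217     0.5097      1.619      4.741
  Δ           0.2047    0.06822     0.1364    -0.2047
  eq           8.422     0.5779      1.755      4.536
  solve Keq expr → x = -0.06822; check Q = 0.08776

Q₀ = 1.5448e+05; Q > K (proceeds reverse)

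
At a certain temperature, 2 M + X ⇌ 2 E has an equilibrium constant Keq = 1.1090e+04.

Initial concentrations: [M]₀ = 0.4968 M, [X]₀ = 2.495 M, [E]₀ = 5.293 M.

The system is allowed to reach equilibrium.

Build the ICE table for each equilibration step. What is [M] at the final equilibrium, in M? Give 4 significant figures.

[M]_eq = 0.0363 M

Q₀ = 45.5 vs Keq = 1.1090e+04 ⇒ Q<K, forward
Step 1:
                    M           X           E
  I            0.4968       2.495       5.293
  C           -0.4605     -0.2302      0.4605
  E            0.0363       2.265       5.753
  solve Keq expr → x = 0.2302; check Q = 1.1090e+04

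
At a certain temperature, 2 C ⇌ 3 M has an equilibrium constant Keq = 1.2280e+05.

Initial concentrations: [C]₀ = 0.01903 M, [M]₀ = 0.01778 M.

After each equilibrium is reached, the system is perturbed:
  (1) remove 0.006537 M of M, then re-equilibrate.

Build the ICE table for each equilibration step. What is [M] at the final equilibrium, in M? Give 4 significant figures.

[M]_eq = 0.03975 M

Q₀ = 0.01552 vs Keq = 1.2280e+05 ⇒ Q<K, forward
Step 1:
                  C         M
  Initial   0.01903   0.01778
  Change     -0.019    0.0285
  Equil   2.8413e-05   0.04628
  solve Keq expr → x = 0.009501; check Q = 1.2280e+05
Then remove 0.006537 M of M.
Step 2:
                  C         M
  Initial 2.8413e-05   0.03975
  Change  -5.7945e-06 8.6917e-06
  Equil   2.2619e-05   0.03975
  solve Keq expr → x = 2.8972e-06; check Q = 1.2280e+05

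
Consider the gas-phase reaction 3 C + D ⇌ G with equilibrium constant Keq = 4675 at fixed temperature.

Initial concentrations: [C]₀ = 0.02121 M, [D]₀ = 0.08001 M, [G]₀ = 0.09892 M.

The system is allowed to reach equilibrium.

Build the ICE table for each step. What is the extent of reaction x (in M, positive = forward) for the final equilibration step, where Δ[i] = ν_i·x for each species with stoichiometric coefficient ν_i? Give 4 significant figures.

Q₀ = 1.2957e+05 vs Keq = 4675 ⇒ Q>K, reverse
Step 1:
                    C           D           G
  I           0.02121     0.08001     0.09892
  C           0.03728     0.01243    -0.01243
  E           0.05849     0.09244     0.08649
  solve Keq expr → x = -0.01243; check Q = 4675

x = -0.01243 M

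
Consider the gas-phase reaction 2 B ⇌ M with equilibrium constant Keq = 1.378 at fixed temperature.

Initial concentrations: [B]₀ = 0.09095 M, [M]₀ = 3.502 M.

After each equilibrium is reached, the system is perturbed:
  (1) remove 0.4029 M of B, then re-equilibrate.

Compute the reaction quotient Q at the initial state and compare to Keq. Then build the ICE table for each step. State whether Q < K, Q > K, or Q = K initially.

Q₀ = 423.4; Q > K (proceeds reverse)

Q₀ = 423.4 vs Keq = 1.378 ⇒ Q>K, reverse
Step 1:
                    B           M
  Initial     0.09095       3.502
  Change        1.342     -0.6712
  Equil         1.433       2.831
  solve Keq expr → x = -0.6712; check Q = 1.378
Then remove 0.4029 M of B.
Step 2:
                    B           M
  Initial        1.03       2.831
  Change        0.357     -0.1785
  Equil         1.387       2.652
  solve Keq expr → x = -0.1785; check Q = 1.378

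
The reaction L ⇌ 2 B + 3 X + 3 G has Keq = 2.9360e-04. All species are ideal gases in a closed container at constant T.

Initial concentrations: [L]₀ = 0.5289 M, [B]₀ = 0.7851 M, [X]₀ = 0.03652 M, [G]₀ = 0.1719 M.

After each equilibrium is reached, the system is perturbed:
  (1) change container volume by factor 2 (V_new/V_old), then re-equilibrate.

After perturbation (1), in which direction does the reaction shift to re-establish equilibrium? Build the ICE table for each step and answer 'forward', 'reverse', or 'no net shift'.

Q₀ = 2.8833e-07 vs Keq = 2.9360e-04 ⇒ Q<K, forward
Step 1:
                  L         B         X         G
  Initial    0.5289    0.7851   0.03652    0.1719
  Change   -0.04777   0.09554    0.1433    0.1433
  Equil      0.4811    0.8806    0.1798    0.3152
  solve Keq expr → x = 0.04777; check Q = 2.9360e-04
Then change container volume by factor 2 (V_new/V_old).
Step 2:
                  L         B         X         G
  Initial    0.2406    0.4403   0.08992    0.1576
  Change   -0.04108   0.08216    0.1232    0.1232
  Equil      0.1995    0.5225    0.2132    0.2808
  solve Keq expr → x = 0.04108; check Q = 2.9360e-04

Direction: forward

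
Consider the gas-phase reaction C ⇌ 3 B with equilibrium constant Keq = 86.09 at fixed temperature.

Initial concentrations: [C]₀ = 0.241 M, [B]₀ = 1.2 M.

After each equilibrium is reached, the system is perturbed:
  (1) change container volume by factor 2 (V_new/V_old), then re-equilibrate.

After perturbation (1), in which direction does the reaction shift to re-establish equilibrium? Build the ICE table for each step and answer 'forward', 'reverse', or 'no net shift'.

Direction: forward

Q₀ = 7.17 vs Keq = 86.09 ⇒ Q<K, forward
Step 1:
                    C           B
  init          0.241         1.2
  Δ           -0.1799      0.5396
  eq          0.06115        1.74
  solve Keq expr → x = 0.1799; check Q = 86.09
Then change container volume by factor 2 (V_new/V_old).
Step 2:
                    C           B
  init        0.03057      0.8698
  Δ          -0.02113      0.0634
  eq         0.009439      0.9332
  solve Keq expr → x = 0.02113; check Q = 86.09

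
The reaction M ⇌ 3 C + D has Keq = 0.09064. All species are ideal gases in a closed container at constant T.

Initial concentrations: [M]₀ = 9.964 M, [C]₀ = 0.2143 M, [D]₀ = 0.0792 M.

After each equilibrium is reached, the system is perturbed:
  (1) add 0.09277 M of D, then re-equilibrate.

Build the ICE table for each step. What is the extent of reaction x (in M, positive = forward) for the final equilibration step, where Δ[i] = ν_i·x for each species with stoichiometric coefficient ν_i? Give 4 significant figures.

Q₀ = 7.8227e-05 vs Keq = 0.09064 ⇒ Q<K, forward
Step 1:
                  M         C         D
  Initial     9.964    0.2143    0.0792
  Change    -0.3505     1.051    0.3505
  Equil       9.614     1.266    0.4297
  solve Keq expr → x = 0.3505; check Q = 0.09064
Then add 0.09277 M of D.
Step 2:
                  M         C         D
  Initial     9.614     1.266    0.5225
  Change    0.02091  -0.06272  -0.02091
  Equil       9.634     1.203    0.5015
  solve Keq expr → x = -0.02091; check Q = 0.09064

x = -0.02091 M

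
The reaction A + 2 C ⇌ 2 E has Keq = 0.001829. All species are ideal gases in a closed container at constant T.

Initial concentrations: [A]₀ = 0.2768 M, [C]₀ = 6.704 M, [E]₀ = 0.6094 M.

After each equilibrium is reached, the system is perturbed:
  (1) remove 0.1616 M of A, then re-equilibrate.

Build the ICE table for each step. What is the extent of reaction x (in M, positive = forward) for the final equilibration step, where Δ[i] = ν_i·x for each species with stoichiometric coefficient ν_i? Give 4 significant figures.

x = -0.01693 M

Q₀ = 0.02985 vs Keq = 0.001829 ⇒ Q>K, reverse
Step 1:
                  A         C         E
  init       0.2768     6.704    0.6094
  Δ          0.1998    0.3997   -0.3997
  eq         0.4766     7.104    0.2097
  solve Keq expr → x = -0.1998; check Q = 0.001829
Then remove 0.1616 M of A.
Step 2:
                  A         C         E
  init        0.315     7.104    0.2097
  Δ         0.01693   0.03387  -0.03387
  eq          0.332     7.138    0.1759
  solve Keq expr → x = -0.01693; check Q = 0.001829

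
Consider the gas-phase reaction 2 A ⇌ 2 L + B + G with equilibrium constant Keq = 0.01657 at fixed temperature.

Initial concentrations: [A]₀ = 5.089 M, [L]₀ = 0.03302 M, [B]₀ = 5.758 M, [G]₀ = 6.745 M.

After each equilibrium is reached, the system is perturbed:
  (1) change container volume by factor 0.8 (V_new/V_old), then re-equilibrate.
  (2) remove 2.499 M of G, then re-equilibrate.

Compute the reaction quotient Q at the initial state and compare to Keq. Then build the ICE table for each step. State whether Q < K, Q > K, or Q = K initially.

Q₀ = 0.001635 vs Keq = 0.01657 ⇒ Q<K, forward
Step 1:
                   A          L          B          G
  Initial      5.089    0.03302      5.758      6.745
  Change    -0.07007    0.07007    0.03503    0.03503
  Equil        5.019     0.1031      5.793       6.78
  solve Keq expr → x = 0.03503; check Q = 0.01657
Then change container volume by factor 0.8 (V_new/V_old).
Step 2:
                   A          L          B          G
  Initial      6.274     0.1289      7.241      8.475
  Change     0.02519   -0.02519    -0.0126    -0.0126
  Equil        6.299     0.1037      7.229      8.462
  solve Keq expr → x = -0.0126; check Q = 0.01657
Then remove 2.499 M of G.
Step 3:
                   A          L          B          G
  Initial      6.299     0.1037      7.229      5.963
  Change    -0.01927    0.01927   0.009633   0.009633
  Equil         6.28     0.1229      7.238      5.973
  solve Keq expr → x = 0.009633; check Q = 0.01657

Q₀ = 0.001635; Q < K (proceeds forward)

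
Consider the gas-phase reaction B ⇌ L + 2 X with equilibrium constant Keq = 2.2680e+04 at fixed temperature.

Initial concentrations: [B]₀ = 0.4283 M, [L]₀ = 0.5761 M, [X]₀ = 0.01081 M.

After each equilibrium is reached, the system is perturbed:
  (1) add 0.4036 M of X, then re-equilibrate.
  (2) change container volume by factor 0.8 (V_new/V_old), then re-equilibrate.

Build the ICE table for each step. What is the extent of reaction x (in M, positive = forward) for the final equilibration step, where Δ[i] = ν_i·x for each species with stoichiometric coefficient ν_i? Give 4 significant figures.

Q₀ = 1.5718e-04 vs Keq = 2.2680e+04 ⇒ Q<K, forward
Step 1:
                  B         L         X
  I          0.4283    0.5761   0.01081
  C         -0.4283    0.4283    0.8565
  E       3.3314e-05     1.004    0.8673
  solve Keq expr → x = 0.4283; check Q = 2.2680e+04
Then add 0.4036 M of X.
Step 2:
                  B         L         X
  I       3.3314e-05     1.004     1.271
  C       3.8207e-05 -3.8207e-05 -7.6413e-05
  E       7.1521e-05     1.004     1.271
  solve Keq expr → x = -3.8207e-05; check Q = 2.2680e+04
Then change container volume by factor 0.8 (V_new/V_old).
Step 3:
                  B         L         X
  I       8.9401e-05     1.255     1.589
  C       5.0265e-05 -5.0265e-05 -1.0053e-04
  E       1.3967e-04     1.255     1.588
  solve Keq expr → x = -5.0265e-05; check Q = 2.2680e+04

x = -5.0265e-05 M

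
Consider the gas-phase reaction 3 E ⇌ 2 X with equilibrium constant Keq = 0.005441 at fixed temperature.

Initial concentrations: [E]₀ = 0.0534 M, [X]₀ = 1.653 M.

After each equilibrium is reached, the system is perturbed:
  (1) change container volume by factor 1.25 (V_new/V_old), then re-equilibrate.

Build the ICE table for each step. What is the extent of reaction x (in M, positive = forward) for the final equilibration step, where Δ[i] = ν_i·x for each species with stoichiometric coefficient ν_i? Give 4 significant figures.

Q₀ = 1.7944e+04 vs Keq = 0.005441 ⇒ Q>K, reverse
Step 1:
                   E          X
  I           0.0534      1.653
  C            2.124     -1.416
  E            2.177      0.237
  solve Keq expr → x = -0.708; check Q = 0.005441
Then change container volume by factor 1.25 (V_new/V_old).
Step 2:
                   E          X
  I            1.742     0.1896
  C          0.02461   -0.01641
  E            1.767     0.1732
  solve Keq expr → x = -0.008205; check Q = 0.005441

x = -0.008205 M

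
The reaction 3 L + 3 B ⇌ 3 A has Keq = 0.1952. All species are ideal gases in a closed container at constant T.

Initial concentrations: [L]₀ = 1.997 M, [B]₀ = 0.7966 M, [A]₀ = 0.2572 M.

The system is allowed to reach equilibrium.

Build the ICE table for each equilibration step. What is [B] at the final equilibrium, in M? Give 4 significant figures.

[B]_eq = 0.5264 M

Q₀ = 0.004226 vs Keq = 0.1952 ⇒ Q<K, forward
Step 1:
                    L           B           A
  Initial       1.997      0.7966      0.2572
  Change      -0.2702     -0.2702      0.2702
  Equil         1.727      0.5264      0.5274
  solve Keq expr → x = 0.09005; check Q = 0.1952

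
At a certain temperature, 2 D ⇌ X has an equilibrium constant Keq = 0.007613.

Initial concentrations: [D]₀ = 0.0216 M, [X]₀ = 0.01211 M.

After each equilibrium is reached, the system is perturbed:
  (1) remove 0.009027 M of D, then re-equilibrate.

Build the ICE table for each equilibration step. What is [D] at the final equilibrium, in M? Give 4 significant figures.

[D]_eq = 0.03677 M

Q₀ = 25.96 vs Keq = 0.007613 ⇒ Q>K, reverse
Step 1:
                   D          X
  init        0.0216    0.01211
  Δ          0.02419   -0.01209
  eq         0.04579 1.5961e-05
  solve Keq expr → x = -0.01209; check Q = 0.007613
Then remove 0.009027 M of D.
Step 2:
                   D          X
  init       0.03676 1.5961e-05
  Δ       1.1333e-05 -5.6666e-06
  eq         0.03677 1.0294e-05
  solve Keq expr → x = -5.6666e-06; check Q = 0.007613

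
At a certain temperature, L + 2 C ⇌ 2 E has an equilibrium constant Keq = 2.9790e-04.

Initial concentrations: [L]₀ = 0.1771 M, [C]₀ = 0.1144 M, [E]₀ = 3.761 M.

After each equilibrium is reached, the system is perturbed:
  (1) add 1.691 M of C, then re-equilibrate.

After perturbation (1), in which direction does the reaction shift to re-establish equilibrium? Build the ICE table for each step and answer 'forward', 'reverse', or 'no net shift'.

Q₀ = 6103 vs Keq = 2.9790e-04 ⇒ Q>K, reverse
Step 1:
                    L           C           E
  Initial      0.1771      0.1144       3.761
  Change        1.834       3.668      -3.668
  Equil         2.011       3.783      0.0926
  solve Keq expr → x = -1.834; check Q = 2.9790e-04
Then add 1.691 M of C.
Step 2:
                    L           C           E
  Initial       2.011       5.474      0.0926
  Change     -0.01988    -0.03976     0.03976
  Equil         1.991       5.434      0.1324
  solve Keq expr → x = 0.01988; check Q = 2.9790e-04

Direction: forward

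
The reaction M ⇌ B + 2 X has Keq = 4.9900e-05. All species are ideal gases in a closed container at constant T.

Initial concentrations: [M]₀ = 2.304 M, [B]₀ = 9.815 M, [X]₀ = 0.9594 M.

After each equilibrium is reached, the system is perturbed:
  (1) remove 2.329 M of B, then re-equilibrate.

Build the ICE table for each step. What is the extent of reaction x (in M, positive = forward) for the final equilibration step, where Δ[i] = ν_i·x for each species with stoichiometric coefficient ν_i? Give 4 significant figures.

Q₀ = 3.921 vs Keq = 4.9900e-05 ⇒ Q>K, reverse
Step 1:
                    M           B           X
  I             2.304       9.815      0.9594
  C            0.4778     -0.4778     -0.9555
  E             2.782       9.337    0.003856
  solve Keq expr → x = -0.4778; check Q = 4.9900e-05
Then remove 2.329 M of B.
Step 2:
                    M           B           X
  I             2.782       7.008    0.003856
  C       -2.9723e-04  2.9723e-04  5.9446e-04
  E             2.781       7.009     0.00445
  solve Keq expr → x = 2.9723e-04; check Q = 4.9900e-05

x = 2.9723e-04 M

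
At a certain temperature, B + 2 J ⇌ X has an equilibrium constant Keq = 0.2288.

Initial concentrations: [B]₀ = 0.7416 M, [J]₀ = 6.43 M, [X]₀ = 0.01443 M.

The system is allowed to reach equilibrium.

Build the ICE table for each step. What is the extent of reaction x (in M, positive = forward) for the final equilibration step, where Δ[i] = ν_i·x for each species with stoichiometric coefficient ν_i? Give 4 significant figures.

Q₀ = 4.7062e-04 vs Keq = 0.2288 ⇒ Q<K, forward
Step 1:
                   B          J          X
  init        0.7416       6.43    0.01443
  Δ           -0.635      -1.27      0.635
  eq          0.1066       5.16     0.6494
  solve Keq expr → x = 0.635; check Q = 0.2288

x = 0.635 M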